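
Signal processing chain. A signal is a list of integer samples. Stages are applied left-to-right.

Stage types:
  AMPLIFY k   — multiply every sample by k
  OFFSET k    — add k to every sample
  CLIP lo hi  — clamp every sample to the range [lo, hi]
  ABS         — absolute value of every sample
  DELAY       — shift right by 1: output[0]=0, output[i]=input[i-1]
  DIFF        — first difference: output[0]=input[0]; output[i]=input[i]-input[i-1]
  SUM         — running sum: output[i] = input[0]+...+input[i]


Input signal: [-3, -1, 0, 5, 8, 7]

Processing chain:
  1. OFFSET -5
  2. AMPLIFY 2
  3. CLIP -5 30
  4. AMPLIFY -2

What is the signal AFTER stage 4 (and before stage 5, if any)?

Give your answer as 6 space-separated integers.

Input: [-3, -1, 0, 5, 8, 7]
Stage 1 (OFFSET -5): -3+-5=-8, -1+-5=-6, 0+-5=-5, 5+-5=0, 8+-5=3, 7+-5=2 -> [-8, -6, -5, 0, 3, 2]
Stage 2 (AMPLIFY 2): -8*2=-16, -6*2=-12, -5*2=-10, 0*2=0, 3*2=6, 2*2=4 -> [-16, -12, -10, 0, 6, 4]
Stage 3 (CLIP -5 30): clip(-16,-5,30)=-5, clip(-12,-5,30)=-5, clip(-10,-5,30)=-5, clip(0,-5,30)=0, clip(6,-5,30)=6, clip(4,-5,30)=4 -> [-5, -5, -5, 0, 6, 4]
Stage 4 (AMPLIFY -2): -5*-2=10, -5*-2=10, -5*-2=10, 0*-2=0, 6*-2=-12, 4*-2=-8 -> [10, 10, 10, 0, -12, -8]

Answer: 10 10 10 0 -12 -8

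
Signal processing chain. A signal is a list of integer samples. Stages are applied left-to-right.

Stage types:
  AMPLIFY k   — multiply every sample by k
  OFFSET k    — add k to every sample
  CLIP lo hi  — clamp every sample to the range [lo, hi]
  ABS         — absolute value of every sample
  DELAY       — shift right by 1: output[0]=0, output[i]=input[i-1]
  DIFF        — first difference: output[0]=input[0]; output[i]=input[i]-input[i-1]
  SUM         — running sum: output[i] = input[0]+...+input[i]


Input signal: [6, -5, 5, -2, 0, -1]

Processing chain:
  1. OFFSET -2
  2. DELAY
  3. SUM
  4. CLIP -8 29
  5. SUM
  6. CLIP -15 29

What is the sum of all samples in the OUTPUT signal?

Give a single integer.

Input: [6, -5, 5, -2, 0, -1]
Stage 1 (OFFSET -2): 6+-2=4, -5+-2=-7, 5+-2=3, -2+-2=-4, 0+-2=-2, -1+-2=-3 -> [4, -7, 3, -4, -2, -3]
Stage 2 (DELAY): [0, 4, -7, 3, -4, -2] = [0, 4, -7, 3, -4, -2] -> [0, 4, -7, 3, -4, -2]
Stage 3 (SUM): sum[0..0]=0, sum[0..1]=4, sum[0..2]=-3, sum[0..3]=0, sum[0..4]=-4, sum[0..5]=-6 -> [0, 4, -3, 0, -4, -6]
Stage 4 (CLIP -8 29): clip(0,-8,29)=0, clip(4,-8,29)=4, clip(-3,-8,29)=-3, clip(0,-8,29)=0, clip(-4,-8,29)=-4, clip(-6,-8,29)=-6 -> [0, 4, -3, 0, -4, -6]
Stage 5 (SUM): sum[0..0]=0, sum[0..1]=4, sum[0..2]=1, sum[0..3]=1, sum[0..4]=-3, sum[0..5]=-9 -> [0, 4, 1, 1, -3, -9]
Stage 6 (CLIP -15 29): clip(0,-15,29)=0, clip(4,-15,29)=4, clip(1,-15,29)=1, clip(1,-15,29)=1, clip(-3,-15,29)=-3, clip(-9,-15,29)=-9 -> [0, 4, 1, 1, -3, -9]
Output sum: -6

Answer: -6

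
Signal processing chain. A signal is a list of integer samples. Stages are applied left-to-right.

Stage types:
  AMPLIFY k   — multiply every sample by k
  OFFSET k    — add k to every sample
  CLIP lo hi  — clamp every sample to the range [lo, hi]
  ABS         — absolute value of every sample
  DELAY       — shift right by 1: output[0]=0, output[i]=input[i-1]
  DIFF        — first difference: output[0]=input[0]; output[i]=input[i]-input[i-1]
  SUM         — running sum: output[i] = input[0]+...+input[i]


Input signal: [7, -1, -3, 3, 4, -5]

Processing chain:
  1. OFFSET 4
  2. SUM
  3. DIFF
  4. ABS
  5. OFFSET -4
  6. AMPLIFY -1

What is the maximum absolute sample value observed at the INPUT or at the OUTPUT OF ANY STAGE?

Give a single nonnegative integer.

Answer: 30

Derivation:
Input: [7, -1, -3, 3, 4, -5] (max |s|=7)
Stage 1 (OFFSET 4): 7+4=11, -1+4=3, -3+4=1, 3+4=7, 4+4=8, -5+4=-1 -> [11, 3, 1, 7, 8, -1] (max |s|=11)
Stage 2 (SUM): sum[0..0]=11, sum[0..1]=14, sum[0..2]=15, sum[0..3]=22, sum[0..4]=30, sum[0..5]=29 -> [11, 14, 15, 22, 30, 29] (max |s|=30)
Stage 3 (DIFF): s[0]=11, 14-11=3, 15-14=1, 22-15=7, 30-22=8, 29-30=-1 -> [11, 3, 1, 7, 8, -1] (max |s|=11)
Stage 4 (ABS): |11|=11, |3|=3, |1|=1, |7|=7, |8|=8, |-1|=1 -> [11, 3, 1, 7, 8, 1] (max |s|=11)
Stage 5 (OFFSET -4): 11+-4=7, 3+-4=-1, 1+-4=-3, 7+-4=3, 8+-4=4, 1+-4=-3 -> [7, -1, -3, 3, 4, -3] (max |s|=7)
Stage 6 (AMPLIFY -1): 7*-1=-7, -1*-1=1, -3*-1=3, 3*-1=-3, 4*-1=-4, -3*-1=3 -> [-7, 1, 3, -3, -4, 3] (max |s|=7)
Overall max amplitude: 30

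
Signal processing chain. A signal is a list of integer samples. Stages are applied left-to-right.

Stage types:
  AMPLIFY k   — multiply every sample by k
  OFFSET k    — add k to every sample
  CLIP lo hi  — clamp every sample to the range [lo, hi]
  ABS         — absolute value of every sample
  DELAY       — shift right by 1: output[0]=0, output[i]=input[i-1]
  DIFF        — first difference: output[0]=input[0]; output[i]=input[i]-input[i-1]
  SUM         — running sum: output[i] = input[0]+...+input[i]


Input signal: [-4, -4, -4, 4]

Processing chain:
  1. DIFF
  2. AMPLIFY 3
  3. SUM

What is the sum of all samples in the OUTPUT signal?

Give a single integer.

Answer: -24

Derivation:
Input: [-4, -4, -4, 4]
Stage 1 (DIFF): s[0]=-4, -4--4=0, -4--4=0, 4--4=8 -> [-4, 0, 0, 8]
Stage 2 (AMPLIFY 3): -4*3=-12, 0*3=0, 0*3=0, 8*3=24 -> [-12, 0, 0, 24]
Stage 3 (SUM): sum[0..0]=-12, sum[0..1]=-12, sum[0..2]=-12, sum[0..3]=12 -> [-12, -12, -12, 12]
Output sum: -24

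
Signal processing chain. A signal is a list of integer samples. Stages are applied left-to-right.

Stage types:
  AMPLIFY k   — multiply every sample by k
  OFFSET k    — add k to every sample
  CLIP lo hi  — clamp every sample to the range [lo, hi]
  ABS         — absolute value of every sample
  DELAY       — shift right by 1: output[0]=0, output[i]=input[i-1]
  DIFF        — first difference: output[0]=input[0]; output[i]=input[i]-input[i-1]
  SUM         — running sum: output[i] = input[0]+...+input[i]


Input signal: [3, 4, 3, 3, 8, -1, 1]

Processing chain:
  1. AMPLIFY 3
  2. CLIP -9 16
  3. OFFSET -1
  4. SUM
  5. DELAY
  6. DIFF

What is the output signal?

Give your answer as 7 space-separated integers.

Input: [3, 4, 3, 3, 8, -1, 1]
Stage 1 (AMPLIFY 3): 3*3=9, 4*3=12, 3*3=9, 3*3=9, 8*3=24, -1*3=-3, 1*3=3 -> [9, 12, 9, 9, 24, -3, 3]
Stage 2 (CLIP -9 16): clip(9,-9,16)=9, clip(12,-9,16)=12, clip(9,-9,16)=9, clip(9,-9,16)=9, clip(24,-9,16)=16, clip(-3,-9,16)=-3, clip(3,-9,16)=3 -> [9, 12, 9, 9, 16, -3, 3]
Stage 3 (OFFSET -1): 9+-1=8, 12+-1=11, 9+-1=8, 9+-1=8, 16+-1=15, -3+-1=-4, 3+-1=2 -> [8, 11, 8, 8, 15, -4, 2]
Stage 4 (SUM): sum[0..0]=8, sum[0..1]=19, sum[0..2]=27, sum[0..3]=35, sum[0..4]=50, sum[0..5]=46, sum[0..6]=48 -> [8, 19, 27, 35, 50, 46, 48]
Stage 5 (DELAY): [0, 8, 19, 27, 35, 50, 46] = [0, 8, 19, 27, 35, 50, 46] -> [0, 8, 19, 27, 35, 50, 46]
Stage 6 (DIFF): s[0]=0, 8-0=8, 19-8=11, 27-19=8, 35-27=8, 50-35=15, 46-50=-4 -> [0, 8, 11, 8, 8, 15, -4]

Answer: 0 8 11 8 8 15 -4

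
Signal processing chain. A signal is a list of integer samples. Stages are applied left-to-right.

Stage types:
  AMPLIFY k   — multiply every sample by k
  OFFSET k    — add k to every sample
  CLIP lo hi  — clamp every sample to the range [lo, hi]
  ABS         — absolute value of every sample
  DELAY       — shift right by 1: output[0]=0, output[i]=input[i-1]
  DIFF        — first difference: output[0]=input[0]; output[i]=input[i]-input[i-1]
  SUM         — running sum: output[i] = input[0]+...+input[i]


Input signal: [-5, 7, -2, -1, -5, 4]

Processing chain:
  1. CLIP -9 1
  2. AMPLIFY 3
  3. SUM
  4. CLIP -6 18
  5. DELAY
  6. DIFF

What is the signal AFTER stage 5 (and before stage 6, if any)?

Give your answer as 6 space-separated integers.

Answer: 0 -6 -6 -6 -6 -6

Derivation:
Input: [-5, 7, -2, -1, -5, 4]
Stage 1 (CLIP -9 1): clip(-5,-9,1)=-5, clip(7,-9,1)=1, clip(-2,-9,1)=-2, clip(-1,-9,1)=-1, clip(-5,-9,1)=-5, clip(4,-9,1)=1 -> [-5, 1, -2, -1, -5, 1]
Stage 2 (AMPLIFY 3): -5*3=-15, 1*3=3, -2*3=-6, -1*3=-3, -5*3=-15, 1*3=3 -> [-15, 3, -6, -3, -15, 3]
Stage 3 (SUM): sum[0..0]=-15, sum[0..1]=-12, sum[0..2]=-18, sum[0..3]=-21, sum[0..4]=-36, sum[0..5]=-33 -> [-15, -12, -18, -21, -36, -33]
Stage 4 (CLIP -6 18): clip(-15,-6,18)=-6, clip(-12,-6,18)=-6, clip(-18,-6,18)=-6, clip(-21,-6,18)=-6, clip(-36,-6,18)=-6, clip(-33,-6,18)=-6 -> [-6, -6, -6, -6, -6, -6]
Stage 5 (DELAY): [0, -6, -6, -6, -6, -6] = [0, -6, -6, -6, -6, -6] -> [0, -6, -6, -6, -6, -6]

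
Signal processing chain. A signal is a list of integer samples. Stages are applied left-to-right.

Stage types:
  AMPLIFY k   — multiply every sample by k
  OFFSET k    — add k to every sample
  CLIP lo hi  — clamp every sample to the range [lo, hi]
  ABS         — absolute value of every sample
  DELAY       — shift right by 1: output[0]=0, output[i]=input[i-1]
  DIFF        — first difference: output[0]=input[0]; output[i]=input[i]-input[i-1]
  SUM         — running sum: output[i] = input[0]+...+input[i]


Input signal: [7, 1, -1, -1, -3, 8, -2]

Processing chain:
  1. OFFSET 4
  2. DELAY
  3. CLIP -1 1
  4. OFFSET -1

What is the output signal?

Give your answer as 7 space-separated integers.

Answer: -1 0 0 0 0 0 0

Derivation:
Input: [7, 1, -1, -1, -3, 8, -2]
Stage 1 (OFFSET 4): 7+4=11, 1+4=5, -1+4=3, -1+4=3, -3+4=1, 8+4=12, -2+4=2 -> [11, 5, 3, 3, 1, 12, 2]
Stage 2 (DELAY): [0, 11, 5, 3, 3, 1, 12] = [0, 11, 5, 3, 3, 1, 12] -> [0, 11, 5, 3, 3, 1, 12]
Stage 3 (CLIP -1 1): clip(0,-1,1)=0, clip(11,-1,1)=1, clip(5,-1,1)=1, clip(3,-1,1)=1, clip(3,-1,1)=1, clip(1,-1,1)=1, clip(12,-1,1)=1 -> [0, 1, 1, 1, 1, 1, 1]
Stage 4 (OFFSET -1): 0+-1=-1, 1+-1=0, 1+-1=0, 1+-1=0, 1+-1=0, 1+-1=0, 1+-1=0 -> [-1, 0, 0, 0, 0, 0, 0]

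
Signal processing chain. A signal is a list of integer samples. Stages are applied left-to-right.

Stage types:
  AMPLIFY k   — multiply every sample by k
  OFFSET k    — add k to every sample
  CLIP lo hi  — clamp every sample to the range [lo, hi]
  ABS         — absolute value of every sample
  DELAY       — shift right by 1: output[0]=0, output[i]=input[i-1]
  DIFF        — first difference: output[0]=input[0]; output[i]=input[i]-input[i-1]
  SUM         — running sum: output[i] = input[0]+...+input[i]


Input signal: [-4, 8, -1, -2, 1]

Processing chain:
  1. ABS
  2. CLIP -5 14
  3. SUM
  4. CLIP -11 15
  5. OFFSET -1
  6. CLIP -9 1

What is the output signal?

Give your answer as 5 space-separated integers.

Answer: 1 1 1 1 1

Derivation:
Input: [-4, 8, -1, -2, 1]
Stage 1 (ABS): |-4|=4, |8|=8, |-1|=1, |-2|=2, |1|=1 -> [4, 8, 1, 2, 1]
Stage 2 (CLIP -5 14): clip(4,-5,14)=4, clip(8,-5,14)=8, clip(1,-5,14)=1, clip(2,-5,14)=2, clip(1,-5,14)=1 -> [4, 8, 1, 2, 1]
Stage 3 (SUM): sum[0..0]=4, sum[0..1]=12, sum[0..2]=13, sum[0..3]=15, sum[0..4]=16 -> [4, 12, 13, 15, 16]
Stage 4 (CLIP -11 15): clip(4,-11,15)=4, clip(12,-11,15)=12, clip(13,-11,15)=13, clip(15,-11,15)=15, clip(16,-11,15)=15 -> [4, 12, 13, 15, 15]
Stage 5 (OFFSET -1): 4+-1=3, 12+-1=11, 13+-1=12, 15+-1=14, 15+-1=14 -> [3, 11, 12, 14, 14]
Stage 6 (CLIP -9 1): clip(3,-9,1)=1, clip(11,-9,1)=1, clip(12,-9,1)=1, clip(14,-9,1)=1, clip(14,-9,1)=1 -> [1, 1, 1, 1, 1]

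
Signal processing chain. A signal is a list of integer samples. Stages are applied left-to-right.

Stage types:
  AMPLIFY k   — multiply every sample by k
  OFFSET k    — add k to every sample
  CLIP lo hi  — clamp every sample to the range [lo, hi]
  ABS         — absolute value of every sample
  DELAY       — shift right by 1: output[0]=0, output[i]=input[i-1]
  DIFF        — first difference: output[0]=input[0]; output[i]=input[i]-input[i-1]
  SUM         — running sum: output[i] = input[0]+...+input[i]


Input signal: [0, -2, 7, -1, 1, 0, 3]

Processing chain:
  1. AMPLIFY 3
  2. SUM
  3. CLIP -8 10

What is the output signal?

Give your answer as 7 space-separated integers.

Input: [0, -2, 7, -1, 1, 0, 3]
Stage 1 (AMPLIFY 3): 0*3=0, -2*3=-6, 7*3=21, -1*3=-3, 1*3=3, 0*3=0, 3*3=9 -> [0, -6, 21, -3, 3, 0, 9]
Stage 2 (SUM): sum[0..0]=0, sum[0..1]=-6, sum[0..2]=15, sum[0..3]=12, sum[0..4]=15, sum[0..5]=15, sum[0..6]=24 -> [0, -6, 15, 12, 15, 15, 24]
Stage 3 (CLIP -8 10): clip(0,-8,10)=0, clip(-6,-8,10)=-6, clip(15,-8,10)=10, clip(12,-8,10)=10, clip(15,-8,10)=10, clip(15,-8,10)=10, clip(24,-8,10)=10 -> [0, -6, 10, 10, 10, 10, 10]

Answer: 0 -6 10 10 10 10 10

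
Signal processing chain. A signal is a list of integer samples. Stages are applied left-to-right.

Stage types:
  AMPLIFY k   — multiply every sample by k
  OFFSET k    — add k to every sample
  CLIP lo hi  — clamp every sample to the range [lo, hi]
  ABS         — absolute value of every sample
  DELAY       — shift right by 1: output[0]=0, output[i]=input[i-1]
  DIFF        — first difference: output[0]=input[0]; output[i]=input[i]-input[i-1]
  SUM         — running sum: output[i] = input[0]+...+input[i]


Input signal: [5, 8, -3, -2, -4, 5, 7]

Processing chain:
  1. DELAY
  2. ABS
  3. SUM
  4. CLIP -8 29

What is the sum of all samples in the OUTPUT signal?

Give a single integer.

Answer: 101

Derivation:
Input: [5, 8, -3, -2, -4, 5, 7]
Stage 1 (DELAY): [0, 5, 8, -3, -2, -4, 5] = [0, 5, 8, -3, -2, -4, 5] -> [0, 5, 8, -3, -2, -4, 5]
Stage 2 (ABS): |0|=0, |5|=5, |8|=8, |-3|=3, |-2|=2, |-4|=4, |5|=5 -> [0, 5, 8, 3, 2, 4, 5]
Stage 3 (SUM): sum[0..0]=0, sum[0..1]=5, sum[0..2]=13, sum[0..3]=16, sum[0..4]=18, sum[0..5]=22, sum[0..6]=27 -> [0, 5, 13, 16, 18, 22, 27]
Stage 4 (CLIP -8 29): clip(0,-8,29)=0, clip(5,-8,29)=5, clip(13,-8,29)=13, clip(16,-8,29)=16, clip(18,-8,29)=18, clip(22,-8,29)=22, clip(27,-8,29)=27 -> [0, 5, 13, 16, 18, 22, 27]
Output sum: 101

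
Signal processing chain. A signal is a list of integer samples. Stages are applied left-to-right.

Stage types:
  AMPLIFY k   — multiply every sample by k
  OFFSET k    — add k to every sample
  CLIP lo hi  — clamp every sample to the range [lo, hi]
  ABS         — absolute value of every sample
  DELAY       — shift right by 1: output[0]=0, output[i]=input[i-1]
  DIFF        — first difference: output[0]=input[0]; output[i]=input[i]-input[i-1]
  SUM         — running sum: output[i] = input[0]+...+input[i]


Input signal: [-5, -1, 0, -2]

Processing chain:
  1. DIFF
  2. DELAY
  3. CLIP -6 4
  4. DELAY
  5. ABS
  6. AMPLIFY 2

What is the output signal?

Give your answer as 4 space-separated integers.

Input: [-5, -1, 0, -2]
Stage 1 (DIFF): s[0]=-5, -1--5=4, 0--1=1, -2-0=-2 -> [-5, 4, 1, -2]
Stage 2 (DELAY): [0, -5, 4, 1] = [0, -5, 4, 1] -> [0, -5, 4, 1]
Stage 3 (CLIP -6 4): clip(0,-6,4)=0, clip(-5,-6,4)=-5, clip(4,-6,4)=4, clip(1,-6,4)=1 -> [0, -5, 4, 1]
Stage 4 (DELAY): [0, 0, -5, 4] = [0, 0, -5, 4] -> [0, 0, -5, 4]
Stage 5 (ABS): |0|=0, |0|=0, |-5|=5, |4|=4 -> [0, 0, 5, 4]
Stage 6 (AMPLIFY 2): 0*2=0, 0*2=0, 5*2=10, 4*2=8 -> [0, 0, 10, 8]

Answer: 0 0 10 8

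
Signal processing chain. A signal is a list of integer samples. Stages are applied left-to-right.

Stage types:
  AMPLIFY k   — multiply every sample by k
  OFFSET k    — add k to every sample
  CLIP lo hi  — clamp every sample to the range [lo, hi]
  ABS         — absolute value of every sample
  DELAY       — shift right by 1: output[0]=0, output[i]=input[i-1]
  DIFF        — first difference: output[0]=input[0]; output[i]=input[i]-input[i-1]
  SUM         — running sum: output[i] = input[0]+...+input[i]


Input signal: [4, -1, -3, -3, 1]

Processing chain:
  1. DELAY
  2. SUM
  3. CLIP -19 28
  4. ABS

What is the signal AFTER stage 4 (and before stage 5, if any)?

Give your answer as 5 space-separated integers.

Input: [4, -1, -3, -3, 1]
Stage 1 (DELAY): [0, 4, -1, -3, -3] = [0, 4, -1, -3, -3] -> [0, 4, -1, -3, -3]
Stage 2 (SUM): sum[0..0]=0, sum[0..1]=4, sum[0..2]=3, sum[0..3]=0, sum[0..4]=-3 -> [0, 4, 3, 0, -3]
Stage 3 (CLIP -19 28): clip(0,-19,28)=0, clip(4,-19,28)=4, clip(3,-19,28)=3, clip(0,-19,28)=0, clip(-3,-19,28)=-3 -> [0, 4, 3, 0, -3]
Stage 4 (ABS): |0|=0, |4|=4, |3|=3, |0|=0, |-3|=3 -> [0, 4, 3, 0, 3]

Answer: 0 4 3 0 3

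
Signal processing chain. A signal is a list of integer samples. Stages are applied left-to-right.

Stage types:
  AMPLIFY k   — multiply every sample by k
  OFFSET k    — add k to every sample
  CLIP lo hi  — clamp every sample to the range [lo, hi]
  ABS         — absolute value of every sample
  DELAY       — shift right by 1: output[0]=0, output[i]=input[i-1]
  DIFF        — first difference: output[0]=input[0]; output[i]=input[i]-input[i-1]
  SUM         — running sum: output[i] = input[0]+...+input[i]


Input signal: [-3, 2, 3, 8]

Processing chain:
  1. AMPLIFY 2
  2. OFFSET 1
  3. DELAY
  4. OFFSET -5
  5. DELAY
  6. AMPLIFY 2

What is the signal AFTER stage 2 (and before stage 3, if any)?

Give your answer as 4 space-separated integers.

Answer: -5 5 7 17

Derivation:
Input: [-3, 2, 3, 8]
Stage 1 (AMPLIFY 2): -3*2=-6, 2*2=4, 3*2=6, 8*2=16 -> [-6, 4, 6, 16]
Stage 2 (OFFSET 1): -6+1=-5, 4+1=5, 6+1=7, 16+1=17 -> [-5, 5, 7, 17]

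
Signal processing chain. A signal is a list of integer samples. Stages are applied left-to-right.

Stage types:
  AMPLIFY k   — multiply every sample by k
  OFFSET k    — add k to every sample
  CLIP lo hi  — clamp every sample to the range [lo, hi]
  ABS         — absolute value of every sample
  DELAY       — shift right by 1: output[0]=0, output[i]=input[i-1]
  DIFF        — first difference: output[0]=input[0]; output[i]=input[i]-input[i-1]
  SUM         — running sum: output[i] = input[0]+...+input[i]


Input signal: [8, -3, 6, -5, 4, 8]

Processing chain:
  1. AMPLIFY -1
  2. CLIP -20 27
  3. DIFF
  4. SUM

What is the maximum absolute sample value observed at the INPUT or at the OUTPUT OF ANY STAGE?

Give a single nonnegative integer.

Answer: 11

Derivation:
Input: [8, -3, 6, -5, 4, 8] (max |s|=8)
Stage 1 (AMPLIFY -1): 8*-1=-8, -3*-1=3, 6*-1=-6, -5*-1=5, 4*-1=-4, 8*-1=-8 -> [-8, 3, -6, 5, -4, -8] (max |s|=8)
Stage 2 (CLIP -20 27): clip(-8,-20,27)=-8, clip(3,-20,27)=3, clip(-6,-20,27)=-6, clip(5,-20,27)=5, clip(-4,-20,27)=-4, clip(-8,-20,27)=-8 -> [-8, 3, -6, 5, -4, -8] (max |s|=8)
Stage 3 (DIFF): s[0]=-8, 3--8=11, -6-3=-9, 5--6=11, -4-5=-9, -8--4=-4 -> [-8, 11, -9, 11, -9, -4] (max |s|=11)
Stage 4 (SUM): sum[0..0]=-8, sum[0..1]=3, sum[0..2]=-6, sum[0..3]=5, sum[0..4]=-4, sum[0..5]=-8 -> [-8, 3, -6, 5, -4, -8] (max |s|=8)
Overall max amplitude: 11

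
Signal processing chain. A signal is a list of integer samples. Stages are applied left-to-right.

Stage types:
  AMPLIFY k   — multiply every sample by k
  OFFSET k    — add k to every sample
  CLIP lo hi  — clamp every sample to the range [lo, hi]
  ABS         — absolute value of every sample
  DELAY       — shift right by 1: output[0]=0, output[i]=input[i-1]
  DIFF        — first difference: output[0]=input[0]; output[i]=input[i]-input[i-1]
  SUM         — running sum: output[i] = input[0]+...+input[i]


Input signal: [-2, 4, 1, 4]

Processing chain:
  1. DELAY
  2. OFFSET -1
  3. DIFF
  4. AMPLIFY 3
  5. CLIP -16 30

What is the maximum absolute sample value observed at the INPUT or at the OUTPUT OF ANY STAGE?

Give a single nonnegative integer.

Input: [-2, 4, 1, 4] (max |s|=4)
Stage 1 (DELAY): [0, -2, 4, 1] = [0, -2, 4, 1] -> [0, -2, 4, 1] (max |s|=4)
Stage 2 (OFFSET -1): 0+-1=-1, -2+-1=-3, 4+-1=3, 1+-1=0 -> [-1, -3, 3, 0] (max |s|=3)
Stage 3 (DIFF): s[0]=-1, -3--1=-2, 3--3=6, 0-3=-3 -> [-1, -2, 6, -3] (max |s|=6)
Stage 4 (AMPLIFY 3): -1*3=-3, -2*3=-6, 6*3=18, -3*3=-9 -> [-3, -6, 18, -9] (max |s|=18)
Stage 5 (CLIP -16 30): clip(-3,-16,30)=-3, clip(-6,-16,30)=-6, clip(18,-16,30)=18, clip(-9,-16,30)=-9 -> [-3, -6, 18, -9] (max |s|=18)
Overall max amplitude: 18

Answer: 18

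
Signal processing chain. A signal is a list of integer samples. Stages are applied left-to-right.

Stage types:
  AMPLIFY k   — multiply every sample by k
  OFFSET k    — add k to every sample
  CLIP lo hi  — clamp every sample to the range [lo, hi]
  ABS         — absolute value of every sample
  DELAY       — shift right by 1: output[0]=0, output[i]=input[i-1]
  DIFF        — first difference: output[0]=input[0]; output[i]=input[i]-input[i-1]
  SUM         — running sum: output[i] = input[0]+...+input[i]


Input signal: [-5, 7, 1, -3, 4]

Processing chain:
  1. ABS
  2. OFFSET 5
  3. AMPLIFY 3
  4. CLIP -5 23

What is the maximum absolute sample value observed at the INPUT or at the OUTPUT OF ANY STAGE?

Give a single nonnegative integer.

Answer: 36

Derivation:
Input: [-5, 7, 1, -3, 4] (max |s|=7)
Stage 1 (ABS): |-5|=5, |7|=7, |1|=1, |-3|=3, |4|=4 -> [5, 7, 1, 3, 4] (max |s|=7)
Stage 2 (OFFSET 5): 5+5=10, 7+5=12, 1+5=6, 3+5=8, 4+5=9 -> [10, 12, 6, 8, 9] (max |s|=12)
Stage 3 (AMPLIFY 3): 10*3=30, 12*3=36, 6*3=18, 8*3=24, 9*3=27 -> [30, 36, 18, 24, 27] (max |s|=36)
Stage 4 (CLIP -5 23): clip(30,-5,23)=23, clip(36,-5,23)=23, clip(18,-5,23)=18, clip(24,-5,23)=23, clip(27,-5,23)=23 -> [23, 23, 18, 23, 23] (max |s|=23)
Overall max amplitude: 36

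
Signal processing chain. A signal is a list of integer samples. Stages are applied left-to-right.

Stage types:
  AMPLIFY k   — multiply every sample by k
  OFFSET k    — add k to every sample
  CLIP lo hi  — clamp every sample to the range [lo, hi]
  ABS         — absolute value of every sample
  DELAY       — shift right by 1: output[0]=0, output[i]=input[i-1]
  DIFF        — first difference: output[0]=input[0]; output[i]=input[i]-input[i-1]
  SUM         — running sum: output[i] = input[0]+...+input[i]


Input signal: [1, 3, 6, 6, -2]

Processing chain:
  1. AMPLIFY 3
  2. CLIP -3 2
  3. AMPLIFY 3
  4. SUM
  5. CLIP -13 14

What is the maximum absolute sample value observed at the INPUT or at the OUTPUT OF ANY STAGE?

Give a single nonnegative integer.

Input: [1, 3, 6, 6, -2] (max |s|=6)
Stage 1 (AMPLIFY 3): 1*3=3, 3*3=9, 6*3=18, 6*3=18, -2*3=-6 -> [3, 9, 18, 18, -6] (max |s|=18)
Stage 2 (CLIP -3 2): clip(3,-3,2)=2, clip(9,-3,2)=2, clip(18,-3,2)=2, clip(18,-3,2)=2, clip(-6,-3,2)=-3 -> [2, 2, 2, 2, -3] (max |s|=3)
Stage 3 (AMPLIFY 3): 2*3=6, 2*3=6, 2*3=6, 2*3=6, -3*3=-9 -> [6, 6, 6, 6, -9] (max |s|=9)
Stage 4 (SUM): sum[0..0]=6, sum[0..1]=12, sum[0..2]=18, sum[0..3]=24, sum[0..4]=15 -> [6, 12, 18, 24, 15] (max |s|=24)
Stage 5 (CLIP -13 14): clip(6,-13,14)=6, clip(12,-13,14)=12, clip(18,-13,14)=14, clip(24,-13,14)=14, clip(15,-13,14)=14 -> [6, 12, 14, 14, 14] (max |s|=14)
Overall max amplitude: 24

Answer: 24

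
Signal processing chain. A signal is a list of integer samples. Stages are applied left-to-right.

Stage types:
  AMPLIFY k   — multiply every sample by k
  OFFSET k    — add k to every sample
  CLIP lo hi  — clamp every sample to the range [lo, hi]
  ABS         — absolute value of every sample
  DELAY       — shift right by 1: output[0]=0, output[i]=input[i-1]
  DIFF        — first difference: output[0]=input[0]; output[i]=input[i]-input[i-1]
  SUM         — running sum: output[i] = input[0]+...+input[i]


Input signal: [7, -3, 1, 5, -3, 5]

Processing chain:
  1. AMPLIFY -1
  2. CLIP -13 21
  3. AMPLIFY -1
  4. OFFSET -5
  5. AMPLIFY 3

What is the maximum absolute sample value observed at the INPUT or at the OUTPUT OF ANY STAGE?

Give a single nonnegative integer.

Input: [7, -3, 1, 5, -3, 5] (max |s|=7)
Stage 1 (AMPLIFY -1): 7*-1=-7, -3*-1=3, 1*-1=-1, 5*-1=-5, -3*-1=3, 5*-1=-5 -> [-7, 3, -1, -5, 3, -5] (max |s|=7)
Stage 2 (CLIP -13 21): clip(-7,-13,21)=-7, clip(3,-13,21)=3, clip(-1,-13,21)=-1, clip(-5,-13,21)=-5, clip(3,-13,21)=3, clip(-5,-13,21)=-5 -> [-7, 3, -1, -5, 3, -5] (max |s|=7)
Stage 3 (AMPLIFY -1): -7*-1=7, 3*-1=-3, -1*-1=1, -5*-1=5, 3*-1=-3, -5*-1=5 -> [7, -3, 1, 5, -3, 5] (max |s|=7)
Stage 4 (OFFSET -5): 7+-5=2, -3+-5=-8, 1+-5=-4, 5+-5=0, -3+-5=-8, 5+-5=0 -> [2, -8, -4, 0, -8, 0] (max |s|=8)
Stage 5 (AMPLIFY 3): 2*3=6, -8*3=-24, -4*3=-12, 0*3=0, -8*3=-24, 0*3=0 -> [6, -24, -12, 0, -24, 0] (max |s|=24)
Overall max amplitude: 24

Answer: 24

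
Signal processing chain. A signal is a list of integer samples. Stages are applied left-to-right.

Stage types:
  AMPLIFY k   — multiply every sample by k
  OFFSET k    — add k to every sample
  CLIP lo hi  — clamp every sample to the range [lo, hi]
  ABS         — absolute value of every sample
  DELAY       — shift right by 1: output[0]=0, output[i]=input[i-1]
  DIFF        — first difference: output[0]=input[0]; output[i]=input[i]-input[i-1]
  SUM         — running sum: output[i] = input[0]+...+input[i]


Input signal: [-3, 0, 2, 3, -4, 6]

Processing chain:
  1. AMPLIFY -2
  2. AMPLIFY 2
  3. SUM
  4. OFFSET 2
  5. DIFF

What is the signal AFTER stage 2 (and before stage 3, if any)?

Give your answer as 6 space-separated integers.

Answer: 12 0 -8 -12 16 -24

Derivation:
Input: [-3, 0, 2, 3, -4, 6]
Stage 1 (AMPLIFY -2): -3*-2=6, 0*-2=0, 2*-2=-4, 3*-2=-6, -4*-2=8, 6*-2=-12 -> [6, 0, -4, -6, 8, -12]
Stage 2 (AMPLIFY 2): 6*2=12, 0*2=0, -4*2=-8, -6*2=-12, 8*2=16, -12*2=-24 -> [12, 0, -8, -12, 16, -24]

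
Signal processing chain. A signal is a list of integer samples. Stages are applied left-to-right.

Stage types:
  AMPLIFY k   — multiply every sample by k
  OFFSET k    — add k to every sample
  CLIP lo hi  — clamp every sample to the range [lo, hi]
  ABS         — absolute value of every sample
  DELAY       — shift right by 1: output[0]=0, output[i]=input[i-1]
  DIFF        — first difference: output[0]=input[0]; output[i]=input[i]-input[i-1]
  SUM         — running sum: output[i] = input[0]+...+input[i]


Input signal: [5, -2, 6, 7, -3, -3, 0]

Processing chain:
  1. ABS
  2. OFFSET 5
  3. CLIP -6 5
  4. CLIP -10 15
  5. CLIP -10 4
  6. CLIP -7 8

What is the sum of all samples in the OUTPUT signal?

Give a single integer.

Input: [5, -2, 6, 7, -3, -3, 0]
Stage 1 (ABS): |5|=5, |-2|=2, |6|=6, |7|=7, |-3|=3, |-3|=3, |0|=0 -> [5, 2, 6, 7, 3, 3, 0]
Stage 2 (OFFSET 5): 5+5=10, 2+5=7, 6+5=11, 7+5=12, 3+5=8, 3+5=8, 0+5=5 -> [10, 7, 11, 12, 8, 8, 5]
Stage 3 (CLIP -6 5): clip(10,-6,5)=5, clip(7,-6,5)=5, clip(11,-6,5)=5, clip(12,-6,5)=5, clip(8,-6,5)=5, clip(8,-6,5)=5, clip(5,-6,5)=5 -> [5, 5, 5, 5, 5, 5, 5]
Stage 4 (CLIP -10 15): clip(5,-10,15)=5, clip(5,-10,15)=5, clip(5,-10,15)=5, clip(5,-10,15)=5, clip(5,-10,15)=5, clip(5,-10,15)=5, clip(5,-10,15)=5 -> [5, 5, 5, 5, 5, 5, 5]
Stage 5 (CLIP -10 4): clip(5,-10,4)=4, clip(5,-10,4)=4, clip(5,-10,4)=4, clip(5,-10,4)=4, clip(5,-10,4)=4, clip(5,-10,4)=4, clip(5,-10,4)=4 -> [4, 4, 4, 4, 4, 4, 4]
Stage 6 (CLIP -7 8): clip(4,-7,8)=4, clip(4,-7,8)=4, clip(4,-7,8)=4, clip(4,-7,8)=4, clip(4,-7,8)=4, clip(4,-7,8)=4, clip(4,-7,8)=4 -> [4, 4, 4, 4, 4, 4, 4]
Output sum: 28

Answer: 28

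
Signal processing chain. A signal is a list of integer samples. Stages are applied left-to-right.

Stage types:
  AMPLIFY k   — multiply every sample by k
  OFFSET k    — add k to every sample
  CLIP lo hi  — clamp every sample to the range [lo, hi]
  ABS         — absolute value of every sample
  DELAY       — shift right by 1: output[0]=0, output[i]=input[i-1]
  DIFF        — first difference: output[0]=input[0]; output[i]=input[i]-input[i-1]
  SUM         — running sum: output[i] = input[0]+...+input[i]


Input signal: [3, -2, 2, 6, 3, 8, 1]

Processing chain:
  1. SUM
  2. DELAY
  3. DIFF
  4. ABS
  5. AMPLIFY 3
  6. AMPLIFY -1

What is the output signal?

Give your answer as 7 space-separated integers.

Input: [3, -2, 2, 6, 3, 8, 1]
Stage 1 (SUM): sum[0..0]=3, sum[0..1]=1, sum[0..2]=3, sum[0..3]=9, sum[0..4]=12, sum[0..5]=20, sum[0..6]=21 -> [3, 1, 3, 9, 12, 20, 21]
Stage 2 (DELAY): [0, 3, 1, 3, 9, 12, 20] = [0, 3, 1, 3, 9, 12, 20] -> [0, 3, 1, 3, 9, 12, 20]
Stage 3 (DIFF): s[0]=0, 3-0=3, 1-3=-2, 3-1=2, 9-3=6, 12-9=3, 20-12=8 -> [0, 3, -2, 2, 6, 3, 8]
Stage 4 (ABS): |0|=0, |3|=3, |-2|=2, |2|=2, |6|=6, |3|=3, |8|=8 -> [0, 3, 2, 2, 6, 3, 8]
Stage 5 (AMPLIFY 3): 0*3=0, 3*3=9, 2*3=6, 2*3=6, 6*3=18, 3*3=9, 8*3=24 -> [0, 9, 6, 6, 18, 9, 24]
Stage 6 (AMPLIFY -1): 0*-1=0, 9*-1=-9, 6*-1=-6, 6*-1=-6, 18*-1=-18, 9*-1=-9, 24*-1=-24 -> [0, -9, -6, -6, -18, -9, -24]

Answer: 0 -9 -6 -6 -18 -9 -24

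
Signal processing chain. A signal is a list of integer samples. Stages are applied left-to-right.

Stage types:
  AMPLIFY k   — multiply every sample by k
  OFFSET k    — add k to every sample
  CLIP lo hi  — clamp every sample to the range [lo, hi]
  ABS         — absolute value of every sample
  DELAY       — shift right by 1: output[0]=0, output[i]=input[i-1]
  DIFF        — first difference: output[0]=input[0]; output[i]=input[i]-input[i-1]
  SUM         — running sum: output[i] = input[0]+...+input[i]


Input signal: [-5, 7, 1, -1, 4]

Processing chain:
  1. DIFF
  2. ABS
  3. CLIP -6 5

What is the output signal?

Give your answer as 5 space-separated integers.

Answer: 5 5 5 2 5

Derivation:
Input: [-5, 7, 1, -1, 4]
Stage 1 (DIFF): s[0]=-5, 7--5=12, 1-7=-6, -1-1=-2, 4--1=5 -> [-5, 12, -6, -2, 5]
Stage 2 (ABS): |-5|=5, |12|=12, |-6|=6, |-2|=2, |5|=5 -> [5, 12, 6, 2, 5]
Stage 3 (CLIP -6 5): clip(5,-6,5)=5, clip(12,-6,5)=5, clip(6,-6,5)=5, clip(2,-6,5)=2, clip(5,-6,5)=5 -> [5, 5, 5, 2, 5]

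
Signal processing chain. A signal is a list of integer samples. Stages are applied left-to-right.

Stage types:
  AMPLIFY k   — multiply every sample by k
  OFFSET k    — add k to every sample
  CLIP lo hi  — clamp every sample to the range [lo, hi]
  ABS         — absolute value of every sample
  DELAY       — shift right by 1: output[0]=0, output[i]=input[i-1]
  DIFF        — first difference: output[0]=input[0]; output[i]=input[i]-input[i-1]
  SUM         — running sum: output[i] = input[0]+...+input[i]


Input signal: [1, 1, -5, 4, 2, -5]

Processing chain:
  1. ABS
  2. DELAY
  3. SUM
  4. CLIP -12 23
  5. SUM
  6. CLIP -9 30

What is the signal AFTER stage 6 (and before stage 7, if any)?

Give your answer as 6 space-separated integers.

Answer: 0 1 3 10 21 30

Derivation:
Input: [1, 1, -5, 4, 2, -5]
Stage 1 (ABS): |1|=1, |1|=1, |-5|=5, |4|=4, |2|=2, |-5|=5 -> [1, 1, 5, 4, 2, 5]
Stage 2 (DELAY): [0, 1, 1, 5, 4, 2] = [0, 1, 1, 5, 4, 2] -> [0, 1, 1, 5, 4, 2]
Stage 3 (SUM): sum[0..0]=0, sum[0..1]=1, sum[0..2]=2, sum[0..3]=7, sum[0..4]=11, sum[0..5]=13 -> [0, 1, 2, 7, 11, 13]
Stage 4 (CLIP -12 23): clip(0,-12,23)=0, clip(1,-12,23)=1, clip(2,-12,23)=2, clip(7,-12,23)=7, clip(11,-12,23)=11, clip(13,-12,23)=13 -> [0, 1, 2, 7, 11, 13]
Stage 5 (SUM): sum[0..0]=0, sum[0..1]=1, sum[0..2]=3, sum[0..3]=10, sum[0..4]=21, sum[0..5]=34 -> [0, 1, 3, 10, 21, 34]
Stage 6 (CLIP -9 30): clip(0,-9,30)=0, clip(1,-9,30)=1, clip(3,-9,30)=3, clip(10,-9,30)=10, clip(21,-9,30)=21, clip(34,-9,30)=30 -> [0, 1, 3, 10, 21, 30]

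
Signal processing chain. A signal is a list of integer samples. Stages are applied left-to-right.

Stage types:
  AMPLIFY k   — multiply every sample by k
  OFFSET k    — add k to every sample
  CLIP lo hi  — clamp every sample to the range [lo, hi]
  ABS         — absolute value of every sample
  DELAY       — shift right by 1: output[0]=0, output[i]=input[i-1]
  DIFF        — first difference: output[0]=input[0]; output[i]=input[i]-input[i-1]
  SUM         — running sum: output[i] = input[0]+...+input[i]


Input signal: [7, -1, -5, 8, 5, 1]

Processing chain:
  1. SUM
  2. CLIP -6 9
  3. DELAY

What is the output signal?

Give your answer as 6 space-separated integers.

Input: [7, -1, -5, 8, 5, 1]
Stage 1 (SUM): sum[0..0]=7, sum[0..1]=6, sum[0..2]=1, sum[0..3]=9, sum[0..4]=14, sum[0..5]=15 -> [7, 6, 1, 9, 14, 15]
Stage 2 (CLIP -6 9): clip(7,-6,9)=7, clip(6,-6,9)=6, clip(1,-6,9)=1, clip(9,-6,9)=9, clip(14,-6,9)=9, clip(15,-6,9)=9 -> [7, 6, 1, 9, 9, 9]
Stage 3 (DELAY): [0, 7, 6, 1, 9, 9] = [0, 7, 6, 1, 9, 9] -> [0, 7, 6, 1, 9, 9]

Answer: 0 7 6 1 9 9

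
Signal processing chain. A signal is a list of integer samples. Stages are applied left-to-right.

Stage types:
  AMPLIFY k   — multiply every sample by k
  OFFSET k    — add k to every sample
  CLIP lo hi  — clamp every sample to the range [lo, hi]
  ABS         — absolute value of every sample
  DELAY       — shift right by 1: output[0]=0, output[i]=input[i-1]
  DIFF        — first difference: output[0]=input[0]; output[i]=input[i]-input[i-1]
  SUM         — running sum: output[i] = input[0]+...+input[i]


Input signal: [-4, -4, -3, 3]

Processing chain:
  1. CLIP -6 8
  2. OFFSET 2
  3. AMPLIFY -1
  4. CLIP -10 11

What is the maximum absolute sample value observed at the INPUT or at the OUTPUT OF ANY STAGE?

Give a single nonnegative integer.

Input: [-4, -4, -3, 3] (max |s|=4)
Stage 1 (CLIP -6 8): clip(-4,-6,8)=-4, clip(-4,-6,8)=-4, clip(-3,-6,8)=-3, clip(3,-6,8)=3 -> [-4, -4, -3, 3] (max |s|=4)
Stage 2 (OFFSET 2): -4+2=-2, -4+2=-2, -3+2=-1, 3+2=5 -> [-2, -2, -1, 5] (max |s|=5)
Stage 3 (AMPLIFY -1): -2*-1=2, -2*-1=2, -1*-1=1, 5*-1=-5 -> [2, 2, 1, -5] (max |s|=5)
Stage 4 (CLIP -10 11): clip(2,-10,11)=2, clip(2,-10,11)=2, clip(1,-10,11)=1, clip(-5,-10,11)=-5 -> [2, 2, 1, -5] (max |s|=5)
Overall max amplitude: 5

Answer: 5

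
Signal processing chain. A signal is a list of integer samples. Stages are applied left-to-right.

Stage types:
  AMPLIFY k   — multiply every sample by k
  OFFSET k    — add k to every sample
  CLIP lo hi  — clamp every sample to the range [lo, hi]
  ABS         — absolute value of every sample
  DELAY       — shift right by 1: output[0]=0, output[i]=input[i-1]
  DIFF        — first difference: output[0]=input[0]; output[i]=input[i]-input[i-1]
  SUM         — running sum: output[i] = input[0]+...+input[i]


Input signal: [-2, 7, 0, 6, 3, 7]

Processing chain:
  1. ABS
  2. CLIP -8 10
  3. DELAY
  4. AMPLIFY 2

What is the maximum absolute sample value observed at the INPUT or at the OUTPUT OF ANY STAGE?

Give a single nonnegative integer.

Answer: 14

Derivation:
Input: [-2, 7, 0, 6, 3, 7] (max |s|=7)
Stage 1 (ABS): |-2|=2, |7|=7, |0|=0, |6|=6, |3|=3, |7|=7 -> [2, 7, 0, 6, 3, 7] (max |s|=7)
Stage 2 (CLIP -8 10): clip(2,-8,10)=2, clip(7,-8,10)=7, clip(0,-8,10)=0, clip(6,-8,10)=6, clip(3,-8,10)=3, clip(7,-8,10)=7 -> [2, 7, 0, 6, 3, 7] (max |s|=7)
Stage 3 (DELAY): [0, 2, 7, 0, 6, 3] = [0, 2, 7, 0, 6, 3] -> [0, 2, 7, 0, 6, 3] (max |s|=7)
Stage 4 (AMPLIFY 2): 0*2=0, 2*2=4, 7*2=14, 0*2=0, 6*2=12, 3*2=6 -> [0, 4, 14, 0, 12, 6] (max |s|=14)
Overall max amplitude: 14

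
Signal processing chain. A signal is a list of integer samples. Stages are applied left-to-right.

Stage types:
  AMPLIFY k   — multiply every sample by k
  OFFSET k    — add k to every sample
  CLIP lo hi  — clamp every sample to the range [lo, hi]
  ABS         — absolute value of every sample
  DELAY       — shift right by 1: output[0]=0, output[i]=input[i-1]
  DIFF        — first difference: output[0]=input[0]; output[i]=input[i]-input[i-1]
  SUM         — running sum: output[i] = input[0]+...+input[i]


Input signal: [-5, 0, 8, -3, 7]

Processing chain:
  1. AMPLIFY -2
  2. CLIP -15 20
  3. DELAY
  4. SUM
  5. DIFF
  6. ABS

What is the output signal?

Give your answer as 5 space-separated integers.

Input: [-5, 0, 8, -3, 7]
Stage 1 (AMPLIFY -2): -5*-2=10, 0*-2=0, 8*-2=-16, -3*-2=6, 7*-2=-14 -> [10, 0, -16, 6, -14]
Stage 2 (CLIP -15 20): clip(10,-15,20)=10, clip(0,-15,20)=0, clip(-16,-15,20)=-15, clip(6,-15,20)=6, clip(-14,-15,20)=-14 -> [10, 0, -15, 6, -14]
Stage 3 (DELAY): [0, 10, 0, -15, 6] = [0, 10, 0, -15, 6] -> [0, 10, 0, -15, 6]
Stage 4 (SUM): sum[0..0]=0, sum[0..1]=10, sum[0..2]=10, sum[0..3]=-5, sum[0..4]=1 -> [0, 10, 10, -5, 1]
Stage 5 (DIFF): s[0]=0, 10-0=10, 10-10=0, -5-10=-15, 1--5=6 -> [0, 10, 0, -15, 6]
Stage 6 (ABS): |0|=0, |10|=10, |0|=0, |-15|=15, |6|=6 -> [0, 10, 0, 15, 6]

Answer: 0 10 0 15 6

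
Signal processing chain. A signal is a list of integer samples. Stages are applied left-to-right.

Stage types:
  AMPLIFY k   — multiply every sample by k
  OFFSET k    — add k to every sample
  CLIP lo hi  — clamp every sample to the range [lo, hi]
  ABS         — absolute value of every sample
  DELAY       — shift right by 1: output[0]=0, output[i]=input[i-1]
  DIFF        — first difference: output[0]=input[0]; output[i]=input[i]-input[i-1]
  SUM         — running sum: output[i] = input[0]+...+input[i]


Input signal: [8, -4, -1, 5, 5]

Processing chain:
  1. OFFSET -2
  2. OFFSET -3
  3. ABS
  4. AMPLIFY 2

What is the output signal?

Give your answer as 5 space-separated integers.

Answer: 6 18 12 0 0

Derivation:
Input: [8, -4, -1, 5, 5]
Stage 1 (OFFSET -2): 8+-2=6, -4+-2=-6, -1+-2=-3, 5+-2=3, 5+-2=3 -> [6, -6, -3, 3, 3]
Stage 2 (OFFSET -3): 6+-3=3, -6+-3=-9, -3+-3=-6, 3+-3=0, 3+-3=0 -> [3, -9, -6, 0, 0]
Stage 3 (ABS): |3|=3, |-9|=9, |-6|=6, |0|=0, |0|=0 -> [3, 9, 6, 0, 0]
Stage 4 (AMPLIFY 2): 3*2=6, 9*2=18, 6*2=12, 0*2=0, 0*2=0 -> [6, 18, 12, 0, 0]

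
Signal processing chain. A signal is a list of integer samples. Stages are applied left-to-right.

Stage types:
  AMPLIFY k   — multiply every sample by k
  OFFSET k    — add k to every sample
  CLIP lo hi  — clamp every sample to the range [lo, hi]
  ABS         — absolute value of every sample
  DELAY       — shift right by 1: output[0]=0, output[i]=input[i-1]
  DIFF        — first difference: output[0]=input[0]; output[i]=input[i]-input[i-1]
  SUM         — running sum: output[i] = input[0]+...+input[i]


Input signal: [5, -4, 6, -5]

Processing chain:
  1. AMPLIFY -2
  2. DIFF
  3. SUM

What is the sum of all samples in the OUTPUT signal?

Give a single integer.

Answer: -4

Derivation:
Input: [5, -4, 6, -5]
Stage 1 (AMPLIFY -2): 5*-2=-10, -4*-2=8, 6*-2=-12, -5*-2=10 -> [-10, 8, -12, 10]
Stage 2 (DIFF): s[0]=-10, 8--10=18, -12-8=-20, 10--12=22 -> [-10, 18, -20, 22]
Stage 3 (SUM): sum[0..0]=-10, sum[0..1]=8, sum[0..2]=-12, sum[0..3]=10 -> [-10, 8, -12, 10]
Output sum: -4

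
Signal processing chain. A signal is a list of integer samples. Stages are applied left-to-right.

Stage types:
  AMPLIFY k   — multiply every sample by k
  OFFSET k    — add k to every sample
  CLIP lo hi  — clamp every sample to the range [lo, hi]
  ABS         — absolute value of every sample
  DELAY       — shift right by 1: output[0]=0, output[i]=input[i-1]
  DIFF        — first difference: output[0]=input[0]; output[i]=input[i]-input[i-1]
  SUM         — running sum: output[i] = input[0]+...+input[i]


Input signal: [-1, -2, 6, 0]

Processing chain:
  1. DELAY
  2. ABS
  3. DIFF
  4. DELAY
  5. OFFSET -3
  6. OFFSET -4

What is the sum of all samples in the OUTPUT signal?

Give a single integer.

Answer: -26

Derivation:
Input: [-1, -2, 6, 0]
Stage 1 (DELAY): [0, -1, -2, 6] = [0, -1, -2, 6] -> [0, -1, -2, 6]
Stage 2 (ABS): |0|=0, |-1|=1, |-2|=2, |6|=6 -> [0, 1, 2, 6]
Stage 3 (DIFF): s[0]=0, 1-0=1, 2-1=1, 6-2=4 -> [0, 1, 1, 4]
Stage 4 (DELAY): [0, 0, 1, 1] = [0, 0, 1, 1] -> [0, 0, 1, 1]
Stage 5 (OFFSET -3): 0+-3=-3, 0+-3=-3, 1+-3=-2, 1+-3=-2 -> [-3, -3, -2, -2]
Stage 6 (OFFSET -4): -3+-4=-7, -3+-4=-7, -2+-4=-6, -2+-4=-6 -> [-7, -7, -6, -6]
Output sum: -26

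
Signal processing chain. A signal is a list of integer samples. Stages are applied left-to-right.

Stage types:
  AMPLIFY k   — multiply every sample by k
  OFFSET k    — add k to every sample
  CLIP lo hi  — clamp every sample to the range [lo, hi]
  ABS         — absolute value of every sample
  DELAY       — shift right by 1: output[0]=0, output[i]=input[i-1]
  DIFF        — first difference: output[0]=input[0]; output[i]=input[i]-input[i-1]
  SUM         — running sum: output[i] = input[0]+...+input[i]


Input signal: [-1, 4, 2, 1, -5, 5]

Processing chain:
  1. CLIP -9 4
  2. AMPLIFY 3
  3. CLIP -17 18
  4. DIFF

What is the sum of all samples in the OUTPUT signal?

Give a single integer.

Answer: 12

Derivation:
Input: [-1, 4, 2, 1, -5, 5]
Stage 1 (CLIP -9 4): clip(-1,-9,4)=-1, clip(4,-9,4)=4, clip(2,-9,4)=2, clip(1,-9,4)=1, clip(-5,-9,4)=-5, clip(5,-9,4)=4 -> [-1, 4, 2, 1, -5, 4]
Stage 2 (AMPLIFY 3): -1*3=-3, 4*3=12, 2*3=6, 1*3=3, -5*3=-15, 4*3=12 -> [-3, 12, 6, 3, -15, 12]
Stage 3 (CLIP -17 18): clip(-3,-17,18)=-3, clip(12,-17,18)=12, clip(6,-17,18)=6, clip(3,-17,18)=3, clip(-15,-17,18)=-15, clip(12,-17,18)=12 -> [-3, 12, 6, 3, -15, 12]
Stage 4 (DIFF): s[0]=-3, 12--3=15, 6-12=-6, 3-6=-3, -15-3=-18, 12--15=27 -> [-3, 15, -6, -3, -18, 27]
Output sum: 12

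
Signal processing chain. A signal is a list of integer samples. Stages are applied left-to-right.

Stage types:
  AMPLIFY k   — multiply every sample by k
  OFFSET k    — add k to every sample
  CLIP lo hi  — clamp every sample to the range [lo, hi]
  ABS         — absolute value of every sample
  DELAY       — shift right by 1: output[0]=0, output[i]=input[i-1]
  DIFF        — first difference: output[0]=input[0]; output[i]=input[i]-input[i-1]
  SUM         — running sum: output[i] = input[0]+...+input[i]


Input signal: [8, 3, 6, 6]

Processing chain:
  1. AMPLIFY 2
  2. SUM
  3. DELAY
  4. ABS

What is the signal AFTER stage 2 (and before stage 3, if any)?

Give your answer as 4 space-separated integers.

Answer: 16 22 34 46

Derivation:
Input: [8, 3, 6, 6]
Stage 1 (AMPLIFY 2): 8*2=16, 3*2=6, 6*2=12, 6*2=12 -> [16, 6, 12, 12]
Stage 2 (SUM): sum[0..0]=16, sum[0..1]=22, sum[0..2]=34, sum[0..3]=46 -> [16, 22, 34, 46]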